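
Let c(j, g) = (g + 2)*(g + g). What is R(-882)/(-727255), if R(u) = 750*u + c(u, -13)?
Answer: 661214/727255 ≈ 0.90919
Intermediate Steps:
c(j, g) = 2*g*(2 + g) (c(j, g) = (2 + g)*(2*g) = 2*g*(2 + g))
R(u) = 286 + 750*u (R(u) = 750*u + 2*(-13)*(2 - 13) = 750*u + 2*(-13)*(-11) = 750*u + 286 = 286 + 750*u)
R(-882)/(-727255) = (286 + 750*(-882))/(-727255) = (286 - 661500)*(-1/727255) = -661214*(-1/727255) = 661214/727255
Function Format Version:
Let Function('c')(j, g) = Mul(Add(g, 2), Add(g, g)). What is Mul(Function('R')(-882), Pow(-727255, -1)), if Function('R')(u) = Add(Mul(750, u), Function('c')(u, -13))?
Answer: Rational(661214, 727255) ≈ 0.90919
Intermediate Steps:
Function('c')(j, g) = Mul(2, g, Add(2, g)) (Function('c')(j, g) = Mul(Add(2, g), Mul(2, g)) = Mul(2, g, Add(2, g)))
Function('R')(u) = Add(286, Mul(750, u)) (Function('R')(u) = Add(Mul(750, u), Mul(2, -13, Add(2, -13))) = Add(Mul(750, u), Mul(2, -13, -11)) = Add(Mul(750, u), 286) = Add(286, Mul(750, u)))
Mul(Function('R')(-882), Pow(-727255, -1)) = Mul(Add(286, Mul(750, -882)), Pow(-727255, -1)) = Mul(Add(286, -661500), Rational(-1, 727255)) = Mul(-661214, Rational(-1, 727255)) = Rational(661214, 727255)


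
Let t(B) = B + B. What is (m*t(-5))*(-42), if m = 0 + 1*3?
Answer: 1260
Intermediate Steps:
t(B) = 2*B
m = 3 (m = 0 + 3 = 3)
(m*t(-5))*(-42) = (3*(2*(-5)))*(-42) = (3*(-10))*(-42) = -30*(-42) = 1260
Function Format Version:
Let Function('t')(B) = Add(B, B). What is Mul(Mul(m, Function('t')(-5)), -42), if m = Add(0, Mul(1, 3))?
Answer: 1260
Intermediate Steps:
Function('t')(B) = Mul(2, B)
m = 3 (m = Add(0, 3) = 3)
Mul(Mul(m, Function('t')(-5)), -42) = Mul(Mul(3, Mul(2, -5)), -42) = Mul(Mul(3, -10), -42) = Mul(-30, -42) = 1260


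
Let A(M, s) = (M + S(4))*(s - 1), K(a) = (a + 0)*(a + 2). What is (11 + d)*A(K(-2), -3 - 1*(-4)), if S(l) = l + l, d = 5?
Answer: 0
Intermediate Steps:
K(a) = a*(2 + a)
S(l) = 2*l
A(M, s) = (-1 + s)*(8 + M) (A(M, s) = (M + 2*4)*(s - 1) = (M + 8)*(-1 + s) = (8 + M)*(-1 + s) = (-1 + s)*(8 + M))
(11 + d)*A(K(-2), -3 - 1*(-4)) = (11 + 5)*(-8 - (-2)*(2 - 2) + 8*(-3 - 1*(-4)) + (-2*(2 - 2))*(-3 - 1*(-4))) = 16*(-8 - (-2)*0 + 8*(-3 + 4) + (-2*0)*(-3 + 4)) = 16*(-8 - 1*0 + 8*1 + 0*1) = 16*(-8 + 0 + 8 + 0) = 16*0 = 0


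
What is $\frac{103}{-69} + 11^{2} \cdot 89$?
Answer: $\frac{742958}{69} \approx 10768.0$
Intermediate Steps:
$\frac{103}{-69} + 11^{2} \cdot 89 = 103 \left(- \frac{1}{69}\right) + 121 \cdot 89 = - \frac{103}{69} + 10769 = \frac{742958}{69}$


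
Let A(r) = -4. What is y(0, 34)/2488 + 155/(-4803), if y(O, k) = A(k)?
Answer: -101213/2987466 ≈ -0.033879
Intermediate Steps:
y(O, k) = -4
y(0, 34)/2488 + 155/(-4803) = -4/2488 + 155/(-4803) = -4*1/2488 + 155*(-1/4803) = -1/622 - 155/4803 = -101213/2987466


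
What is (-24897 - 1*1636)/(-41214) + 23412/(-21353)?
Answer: -398343019/880042542 ≈ -0.45264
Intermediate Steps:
(-24897 - 1*1636)/(-41214) + 23412/(-21353) = (-24897 - 1636)*(-1/41214) + 23412*(-1/21353) = -26533*(-1/41214) - 23412/21353 = 26533/41214 - 23412/21353 = -398343019/880042542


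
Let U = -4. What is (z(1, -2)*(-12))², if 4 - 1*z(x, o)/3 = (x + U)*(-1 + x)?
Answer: 20736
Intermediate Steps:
z(x, o) = 12 - 3*(-1 + x)*(-4 + x) (z(x, o) = 12 - 3*(x - 4)*(-1 + x) = 12 - 3*(-4 + x)*(-1 + x) = 12 - 3*(-1 + x)*(-4 + x))
(z(1, -2)*(-12))² = ((3*1*(5 - 1*1))*(-12))² = ((3*1*(5 - 1))*(-12))² = ((3*1*4)*(-12))² = (12*(-12))² = (-144)² = 20736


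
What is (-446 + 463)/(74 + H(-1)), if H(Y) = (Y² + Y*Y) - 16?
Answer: 17/60 ≈ 0.28333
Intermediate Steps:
H(Y) = -16 + 2*Y² (H(Y) = (Y² + Y²) - 16 = 2*Y² - 16 = -16 + 2*Y²)
(-446 + 463)/(74 + H(-1)) = (-446 + 463)/(74 + (-16 + 2*(-1)²)) = 17/(74 + (-16 + 2*1)) = 17/(74 + (-16 + 2)) = 17/(74 - 14) = 17/60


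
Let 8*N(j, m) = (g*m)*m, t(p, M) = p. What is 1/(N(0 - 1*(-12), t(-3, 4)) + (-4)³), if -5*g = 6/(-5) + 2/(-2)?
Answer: -200/12701 ≈ -0.015747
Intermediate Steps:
g = 11/25 (g = -(6/(-5) + 2/(-2))/5 = -(6*(-⅕) + 2*(-½))/5 = -(-6/5 - 1)/5 = -⅕*(-11/5) = 11/25 ≈ 0.44000)
N(j, m) = 11*m²/200 (N(j, m) = ((11*m/25)*m)/8 = (11*m²/25)/8 = 11*m²/200)
1/(N(0 - 1*(-12), t(-3, 4)) + (-4)³) = 1/((11/200)*(-3)² + (-4)³) = 1/((11/200)*9 - 64) = 1/(99/200 - 64) = 1/(-12701/200) = -200/12701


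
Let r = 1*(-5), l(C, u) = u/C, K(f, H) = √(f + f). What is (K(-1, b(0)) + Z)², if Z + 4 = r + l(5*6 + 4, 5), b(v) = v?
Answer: 88289/1156 - 301*I*√2/17 ≈ 76.375 - 25.04*I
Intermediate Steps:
K(f, H) = √2*√f (K(f, H) = √(2*f) = √2*√f)
r = -5
Z = -301/34 (Z = -4 + (-5 + 5/(5*6 + 4)) = -4 + (-5 + 5/(30 + 4)) = -4 + (-5 + 5/34) = -4 - 165/34 = -301/34 ≈ -8.8529)
(K(-1, b(0)) + Z)² = (√2*√(-1) - 301/34)² = (√2*I - 301/34)² = (I*√2 - 301/34)² = (-301/34 + I*√2)²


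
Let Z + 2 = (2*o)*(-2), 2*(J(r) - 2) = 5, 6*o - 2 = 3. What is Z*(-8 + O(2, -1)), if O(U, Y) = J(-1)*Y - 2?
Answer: 232/3 ≈ 77.333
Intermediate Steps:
o = ⅚ (o = ⅓ + (⅙)*3 = ⅓ + ½ = ⅚ ≈ 0.83333)
J(r) = 9/2 (J(r) = 2 + (½)*5 = 2 + 5/2 = 9/2)
Z = -16/3 (Z = -2 + (2*(⅚))*(-2) = -2 + (5/3)*(-2) = -2 - 10/3 = -16/3 ≈ -5.3333)
O(U, Y) = -2 + 9*Y/2 (O(U, Y) = 9*Y/2 - 2 = -2 + 9*Y/2)
Z*(-8 + O(2, -1)) = -16*(-8 + (-2 + (9/2)*(-1)))/3 = -16*(-8 + (-2 - 9/2))/3 = -16*(-8 - 13/2)/3 = -16/3*(-29/2) = 232/3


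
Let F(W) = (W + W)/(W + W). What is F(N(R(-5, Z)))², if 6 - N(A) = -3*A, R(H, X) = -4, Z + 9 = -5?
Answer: 1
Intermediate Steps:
Z = -14 (Z = -9 - 5 = -14)
N(A) = 6 + 3*A (N(A) = 6 - (-3)*A = 6 + 3*A)
F(W) = 1 (F(W) = (2*W)/((2*W)) = (2*W)*(1/(2*W)) = 1)
F(N(R(-5, Z)))² = 1² = 1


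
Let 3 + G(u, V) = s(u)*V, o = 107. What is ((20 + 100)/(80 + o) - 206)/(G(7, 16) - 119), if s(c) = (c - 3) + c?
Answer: -19201/5049 ≈ -3.8029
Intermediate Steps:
s(c) = -3 + 2*c (s(c) = (-3 + c) + c = -3 + 2*c)
G(u, V) = -3 + V*(-3 + 2*u) (G(u, V) = -3 + (-3 + 2*u)*V = -3 + V*(-3 + 2*u))
((20 + 100)/(80 + o) - 206)/(G(7, 16) - 119) = ((20 + 100)/(80 + 107) - 206)/((-3 + 16*(-3 + 2*7)) - 119) = (120/187 - 206)/((-3 + 16*(-3 + 14)) - 119) = (120*(1/187) - 206)/((-3 + 16*11) - 119) = (120/187 - 206)/((-3 + 176) - 119) = -38402/(187*(173 - 119)) = -38402/187/54 = -38402/187*1/54 = -19201/5049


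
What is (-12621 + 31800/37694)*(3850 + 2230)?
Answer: -1446140688960/18847 ≈ -7.6730e+7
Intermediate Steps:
(-12621 + 31800/37694)*(3850 + 2230) = (-12621 + 31800*(1/37694))*6080 = (-12621 + 15900/18847)*6080 = -237852087/18847*6080 = -1446140688960/18847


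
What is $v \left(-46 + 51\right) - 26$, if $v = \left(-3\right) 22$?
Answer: $-356$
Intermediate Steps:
$v = -66$
$v \left(-46 + 51\right) - 26 = - 66 \left(-46 + 51\right) - 26 = \left(-66\right) 5 - 26 = -330 - 26 = -356$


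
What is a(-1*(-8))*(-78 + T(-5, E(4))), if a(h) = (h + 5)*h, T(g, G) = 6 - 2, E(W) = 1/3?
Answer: -7696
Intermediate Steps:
E(W) = ⅓
T(g, G) = 4
a(h) = h*(5 + h) (a(h) = (5 + h)*h = h*(5 + h))
a(-1*(-8))*(-78 + T(-5, E(4))) = ((-1*(-8))*(5 - 1*(-8)))*(-78 + 4) = (8*(5 + 8))*(-74) = (8*13)*(-74) = 104*(-74) = -7696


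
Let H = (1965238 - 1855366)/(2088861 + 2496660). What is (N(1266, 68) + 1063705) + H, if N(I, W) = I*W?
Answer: 16123547575/14023 ≈ 1.1498e+6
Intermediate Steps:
H = 336/14023 (H = 109872/4585521 = 109872*(1/4585521) = 336/14023 ≈ 0.023961)
(N(1266, 68) + 1063705) + H = (1266*68 + 1063705) + 336/14023 = (86088 + 1063705) + 336/14023 = 1149793 + 336/14023 = 16123547575/14023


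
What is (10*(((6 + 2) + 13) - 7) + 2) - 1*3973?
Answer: -3831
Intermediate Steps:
(10*(((6 + 2) + 13) - 7) + 2) - 1*3973 = (10*((8 + 13) - 7) + 2) - 3973 = (10*(21 - 7) + 2) - 3973 = (10*14 + 2) - 3973 = (140 + 2) - 3973 = 142 - 3973 = -3831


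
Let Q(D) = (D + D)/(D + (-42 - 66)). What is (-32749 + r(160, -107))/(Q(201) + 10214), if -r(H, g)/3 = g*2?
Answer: -995317/316768 ≈ -3.1421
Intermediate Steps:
r(H, g) = -6*g (r(H, g) = -3*g*2 = -6*g)
Q(D) = 2*D/(-108 + D) (Q(D) = (2*D)/(D - 108) = (2*D)/(-108 + D) = 2*D/(-108 + D))
(-32749 + r(160, -107))/(Q(201) + 10214) = (-32749 - 6*(-107))/(2*201/(-108 + 201) + 10214) = (-32749 + 642)/(2*201/93 + 10214) = -32107/(2*201*(1/93) + 10214) = -32107/(134/31 + 10214) = -32107/316768/31 = -32107*31/316768 = -995317/316768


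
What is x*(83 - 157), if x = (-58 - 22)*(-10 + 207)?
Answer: 1166240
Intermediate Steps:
x = -15760 (x = -80*197 = -15760)
x*(83 - 157) = -15760*(83 - 157) = -15760*(-74) = 1166240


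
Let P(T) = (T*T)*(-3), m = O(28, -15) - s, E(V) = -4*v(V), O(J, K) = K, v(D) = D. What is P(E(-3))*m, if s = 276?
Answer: 125712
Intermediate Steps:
E(V) = -4*V
m = -291 (m = -15 - 1*276 = -15 - 276 = -291)
P(T) = -3*T**2 (P(T) = T**2*(-3) = -3*T**2)
P(E(-3))*m = -3*(-4*(-3))**2*(-291) = -3*12**2*(-291) = -3*144*(-291) = -432*(-291) = 125712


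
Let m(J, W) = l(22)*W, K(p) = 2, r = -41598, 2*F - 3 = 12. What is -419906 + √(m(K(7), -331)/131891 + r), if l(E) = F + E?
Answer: -419906 + I*√2894433240110030/263782 ≈ -4.1991e+5 + 203.96*I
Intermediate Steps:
F = 15/2 (F = 3/2 + (½)*12 = 3/2 + 6 = 15/2 ≈ 7.5000)
l(E) = 15/2 + E
m(J, W) = 59*W/2 (m(J, W) = (15/2 + 22)*W = 59*W/2)
-419906 + √(m(K(7), -331)/131891 + r) = -419906 + √(((59/2)*(-331))/131891 - 41598) = -419906 + √(-19529/2*1/131891 - 41598) = -419906 + √(-19529/263782 - 41598) = -419906 + √(-10972823165/263782) = -419906 + I*√2894433240110030/263782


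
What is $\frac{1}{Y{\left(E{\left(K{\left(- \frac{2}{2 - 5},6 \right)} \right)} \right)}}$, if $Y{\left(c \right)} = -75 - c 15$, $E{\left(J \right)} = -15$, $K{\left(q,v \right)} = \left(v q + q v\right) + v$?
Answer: $\frac{1}{150} \approx 0.0066667$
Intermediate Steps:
$K{\left(q,v \right)} = v + 2 q v$ ($K{\left(q,v \right)} = \left(q v + q v\right) + v = 2 q v + v = v + 2 q v$)
$Y{\left(c \right)} = -75 - 15 c$
$\frac{1}{Y{\left(E{\left(K{\left(- \frac{2}{2 - 5},6 \right)} \right)} \right)}} = \frac{1}{-75 - -225} = \frac{1}{-75 + 225} = \frac{1}{150}$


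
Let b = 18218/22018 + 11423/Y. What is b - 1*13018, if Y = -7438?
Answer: -1066036178021/81884942 ≈ -13019.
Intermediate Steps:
b = -58003065/81884942 (b = 18218/22018 + 11423/(-7438) = 18218*(1/22018) + 11423*(-1/7438) = 9109/11009 - 11423/7438 = -58003065/81884942 ≈ -0.70835)
b - 1*13018 = -58003065/81884942 - 1*13018 = -58003065/81884942 - 13018 = -1066036178021/81884942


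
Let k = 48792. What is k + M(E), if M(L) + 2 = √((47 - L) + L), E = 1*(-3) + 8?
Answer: 48790 + √47 ≈ 48797.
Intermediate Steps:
E = 5 (E = -3 + 8 = 5)
M(L) = -2 + √47 (M(L) = -2 + √((47 - L) + L) = -2 + √47)
k + M(E) = 48792 + (-2 + √47) = 48790 + √47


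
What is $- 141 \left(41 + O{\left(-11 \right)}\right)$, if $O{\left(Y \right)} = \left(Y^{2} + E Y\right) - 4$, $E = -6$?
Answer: $-31584$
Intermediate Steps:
$O{\left(Y \right)} = -4 + Y^{2} - 6 Y$ ($O{\left(Y \right)} = \left(Y^{2} - 6 Y\right) - 4 = -4 + Y^{2} - 6 Y$)
$- 141 \left(41 + O{\left(-11 \right)}\right) = - 141 \left(41 - \left(-62 - 121\right)\right) = - 141 \left(41 + \left(-4 + 121 + 66\right)\right) = - 141 \left(41 + 183\right) = \left(-141\right) 224 = -31584$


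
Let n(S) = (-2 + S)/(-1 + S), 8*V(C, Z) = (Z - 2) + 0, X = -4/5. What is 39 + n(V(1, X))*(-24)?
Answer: -25/9 ≈ -2.7778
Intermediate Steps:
X = -⅘ (X = -4*⅕ = -⅘ ≈ -0.80000)
V(C, Z) = -¼ + Z/8 (V(C, Z) = ((Z - 2) + 0)/8 = ((-2 + Z) + 0)/8 = (-2 + Z)/8 = -¼ + Z/8)
n(S) = (-2 + S)/(-1 + S)
39 + n(V(1, X))*(-24) = 39 + ((-2 + (-¼ + (⅛)*(-⅘)))/(-1 + (-¼ + (⅛)*(-⅘))))*(-24) = 39 + ((-2 + (-¼ - ⅒))/(-1 + (-¼ - ⅒)))*(-24) = 39 + ((-2 - 7/20)/(-1 - 7/20))*(-24) = 39 + (-47/20/(-27/20))*(-24) = 39 - 20/27*(-47/20)*(-24) = 39 + (47/27)*(-24) = 39 - 376/9 = -25/9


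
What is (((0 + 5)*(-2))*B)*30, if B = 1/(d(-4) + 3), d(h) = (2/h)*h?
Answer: -60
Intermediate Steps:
d(h) = 2
B = ⅕ (B = 1/(2 + 3) = 1/5 = ⅕ ≈ 0.20000)
(((0 + 5)*(-2))*B)*30 = (((0 + 5)*(-2))*(⅕))*30 = ((5*(-2))*(⅕))*30 = -10*⅕*30 = -2*30 = -60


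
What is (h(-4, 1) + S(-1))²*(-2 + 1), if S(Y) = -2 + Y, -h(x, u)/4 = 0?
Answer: -9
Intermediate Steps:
h(x, u) = 0 (h(x, u) = -4*0 = 0)
(h(-4, 1) + S(-1))²*(-2 + 1) = (0 + (-2 - 1))²*(-2 + 1) = (0 - 3)²*(-1) = (-3)²*(-1) = 9*(-1) = -9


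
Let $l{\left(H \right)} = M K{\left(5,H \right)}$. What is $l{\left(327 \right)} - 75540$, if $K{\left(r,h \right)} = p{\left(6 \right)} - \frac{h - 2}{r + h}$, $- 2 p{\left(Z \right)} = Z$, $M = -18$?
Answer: $- \frac{12527751}{166} \approx -75468.0$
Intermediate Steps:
$p{\left(Z \right)} = - \frac{Z}{2}$
$K{\left(r,h \right)} = -3 - \frac{-2 + h}{h + r}$ ($K{\left(r,h \right)} = \left(- \frac{1}{2}\right) 6 - \frac{h - 2}{r + h} = -3 - \frac{-2 + h}{h + r}$)
$l{\left(H \right)} = - \frac{18 \left(-13 - 4 H\right)}{5 + H}$ ($l{\left(H \right)} = - 18 \frac{2 - 4 H - 15}{H + 5} = - 18 \frac{2 - 4 H - 15}{5 + H} = - 18 \frac{-13 - 4 H}{5 + H} = - \frac{18 \left(-13 - 4 H\right)}{5 + H}$)
$l{\left(327 \right)} - 75540 = \frac{18 \left(13 + 4 \cdot 327\right)}{5 + 327} - 75540 = \frac{18 \left(13 + 1308\right)}{332} - 75540 = 18 \cdot \frac{1}{332} \cdot 1321 - 75540 = \frac{11889}{166} - 75540 = - \frac{12527751}{166}$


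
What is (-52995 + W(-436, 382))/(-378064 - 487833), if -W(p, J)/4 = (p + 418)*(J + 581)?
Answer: -16341/865897 ≈ -0.018872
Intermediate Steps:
W(p, J) = -4*(418 + p)*(581 + J) (W(p, J) = -4*(p + 418)*(J + 581) = -4*(418 + p)*(581 + J))
(-52995 + W(-436, 382))/(-378064 - 487833) = (-52995 + (-971432 - 2324*(-436) - 1672*382 - 4*382*(-436)))/(-378064 - 487833) = (-52995 + (-971432 + 1013264 - 638704 + 666208))/(-865897) = (-52995 + 69336)*(-1/865897) = 16341*(-1/865897) = -16341/865897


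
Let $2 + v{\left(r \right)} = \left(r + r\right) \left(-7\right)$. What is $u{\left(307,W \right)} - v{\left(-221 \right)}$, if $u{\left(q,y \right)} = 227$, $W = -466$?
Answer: $-2865$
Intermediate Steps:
$v{\left(r \right)} = -2 - 14 r$ ($v{\left(r \right)} = -2 + \left(r + r\right) \left(-7\right) = -2 + 2 r \left(-7\right) = -2 - 14 r$)
$u{\left(307,W \right)} - v{\left(-221 \right)} = 227 - \left(-2 - -3094\right) = 227 - \left(-2 + 3094\right) = 227 - 3092 = -2865$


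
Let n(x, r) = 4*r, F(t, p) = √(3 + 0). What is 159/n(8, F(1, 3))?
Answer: 53*√3/4 ≈ 22.950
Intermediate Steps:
F(t, p) = √3
159/n(8, F(1, 3)) = 159/((4*√3)) = 159*(√3/12) = 53*√3/4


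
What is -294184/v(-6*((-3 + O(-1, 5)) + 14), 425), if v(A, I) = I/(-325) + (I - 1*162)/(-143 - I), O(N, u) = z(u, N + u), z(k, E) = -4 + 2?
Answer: 2172254656/13075 ≈ 1.6614e+5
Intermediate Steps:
z(k, E) = -2
O(N, u) = -2
v(A, I) = -I/325 + (-162 + I)/(-143 - I) (v(A, I) = I*(-1/325) + (I - 162)/(-143 - I) = -I/325 + (-162 + I)/(-143 - I))
-294184/v(-6*((-3 + O(-1, 5)) + 14), 425) = -294184*325*(143 + 425)/(52650 - 1*425² - 468*425) = -294184*184600/(52650 - 1*180625 - 198900) = -294184*184600/(52650 - 180625 - 198900) = -294184/((1/325)*(1/568)*(-326875)) = -294184/(-13075/7384) = -294184*(-7384/13075) = 2172254656/13075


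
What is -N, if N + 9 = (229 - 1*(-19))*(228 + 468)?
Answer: -172599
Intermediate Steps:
N = 172599 (N = -9 + (229 - 1*(-19))*(228 + 468) = -9 + (229 + 19)*696 = -9 + 248*696 = -9 + 172608 = 172599)
-N = -1*172599 = -172599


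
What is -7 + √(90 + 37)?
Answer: -7 + √127 ≈ 4.2694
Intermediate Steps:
-7 + √(90 + 37) = -7 + √127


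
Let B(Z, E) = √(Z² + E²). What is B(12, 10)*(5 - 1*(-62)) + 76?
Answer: 76 + 134*√61 ≈ 1122.6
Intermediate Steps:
B(Z, E) = √(E² + Z²)
B(12, 10)*(5 - 1*(-62)) + 76 = √(10² + 12²)*(5 - 1*(-62)) + 76 = √(100 + 144)*(5 + 62) + 76 = √244*67 + 76 = (2*√61)*67 + 76 = 134*√61 + 76 = 76 + 134*√61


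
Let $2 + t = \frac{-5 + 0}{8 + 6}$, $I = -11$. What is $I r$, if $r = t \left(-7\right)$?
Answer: $- \frac{363}{2} \approx -181.5$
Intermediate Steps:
$t = - \frac{33}{14}$ ($t = -2 + \frac{-5 + 0}{8 + 6} = -2 - \frac{5}{14} = - \frac{33}{14} \approx -2.3571$)
$r = \frac{33}{2}$ ($r = \left(- \frac{33}{14}\right) \left(-7\right) = \frac{33}{2} \approx 16.5$)
$I r = \left(-11\right) \frac{33}{2} = - \frac{363}{2}$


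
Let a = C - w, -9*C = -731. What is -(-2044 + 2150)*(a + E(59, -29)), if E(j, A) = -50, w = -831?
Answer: -822560/9 ≈ -91396.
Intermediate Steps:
C = 731/9 (C = -⅑*(-731) = 731/9 ≈ 81.222)
a = 8210/9 (a = 731/9 - 1*(-831) = 731/9 + 831 = 8210/9 ≈ 912.22)
-(-2044 + 2150)*(a + E(59, -29)) = -(-2044 + 2150)*(8210/9 - 50) = -106*7760/9 = -1*822560/9 = -822560/9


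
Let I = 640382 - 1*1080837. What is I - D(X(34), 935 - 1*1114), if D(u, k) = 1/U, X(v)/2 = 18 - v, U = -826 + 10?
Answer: -359411279/816 ≈ -4.4046e+5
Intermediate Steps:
U = -816
X(v) = 36 - 2*v (X(v) = 2*(18 - v) = 36 - 2*v)
D(u, k) = -1/816 (D(u, k) = 1/(-816) = -1/816)
I = -440455 (I = 640382 - 1080837 = -440455)
I - D(X(34), 935 - 1*1114) = -440455 - 1*(-1/816) = -440455 + 1/816 = -359411279/816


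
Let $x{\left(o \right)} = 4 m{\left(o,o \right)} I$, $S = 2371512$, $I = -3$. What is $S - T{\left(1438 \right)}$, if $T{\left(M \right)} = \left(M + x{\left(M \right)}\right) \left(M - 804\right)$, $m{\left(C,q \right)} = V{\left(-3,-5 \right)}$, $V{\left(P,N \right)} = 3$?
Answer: $1482644$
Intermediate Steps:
$m{\left(C,q \right)} = 3$
$x{\left(o \right)} = -36$ ($x{\left(o \right)} = 4 \cdot 3 \left(-3\right) = 12 \left(-3\right) = -36$)
$T{\left(M \right)} = \left(-804 + M\right) \left(-36 + M\right)$ ($T{\left(M \right)} = \left(M - 36\right) \left(M - 804\right) = \left(-36 + M\right) \left(-804 + M\right) = \left(-804 + M\right) \left(-36 + M\right)$)
$S - T{\left(1438 \right)} = 2371512 - \left(28944 + 1438^{2} - 1207920\right) = 2371512 - \left(28944 + 2067844 - 1207920\right) = 2371512 - 888868 = 1482644$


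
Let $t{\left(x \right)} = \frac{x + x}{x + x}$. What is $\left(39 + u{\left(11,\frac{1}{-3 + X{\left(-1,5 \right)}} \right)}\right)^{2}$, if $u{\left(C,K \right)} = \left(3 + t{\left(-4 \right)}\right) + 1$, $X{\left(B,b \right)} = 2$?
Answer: $1936$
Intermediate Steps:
$t{\left(x \right)} = 1$ ($t{\left(x \right)} = \frac{2 x}{2 x} = 2 x \frac{1}{2 x} = 1$)
$u{\left(C,K \right)} = 5$ ($u{\left(C,K \right)} = \left(3 + 1\right) + 1 = 4 + 1 = 5$)
$\left(39 + u{\left(11,\frac{1}{-3 + X{\left(-1,5 \right)}} \right)}\right)^{2} = \left(39 + 5\right)^{2} = 44^{2} = 1936$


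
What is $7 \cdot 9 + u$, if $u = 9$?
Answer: $72$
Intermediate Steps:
$7 \cdot 9 + u = 7 \cdot 9 + 9 = 63 + 9 = 72$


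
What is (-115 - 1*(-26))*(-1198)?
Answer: 106622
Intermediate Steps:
(-115 - 1*(-26))*(-1198) = (-115 + 26)*(-1198) = -89*(-1198) = 106622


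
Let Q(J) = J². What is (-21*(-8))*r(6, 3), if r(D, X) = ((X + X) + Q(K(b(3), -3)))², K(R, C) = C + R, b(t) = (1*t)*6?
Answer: 8964648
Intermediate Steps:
b(t) = 6*t (b(t) = t*6 = 6*t)
r(D, X) = (225 + 2*X)² (r(D, X) = ((X + X) + (-3 + 6*3)²)² = (2*X + (-3 + 18)²)² = (2*X + 15²)² = (2*X + 225)² = (225 + 2*X)²)
(-21*(-8))*r(6, 3) = (-21*(-8))*(225 + 2*3)² = 168*(225 + 6)² = 168*231² = 168*53361 = 8964648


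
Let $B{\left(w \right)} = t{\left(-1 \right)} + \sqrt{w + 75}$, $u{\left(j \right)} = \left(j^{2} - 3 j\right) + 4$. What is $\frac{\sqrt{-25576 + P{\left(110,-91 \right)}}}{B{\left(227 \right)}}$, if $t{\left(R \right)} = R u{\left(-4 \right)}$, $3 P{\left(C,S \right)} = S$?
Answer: $- \frac{16 i \sqrt{230457}}{1083} - \frac{i \sqrt{69598014}}{2166} \approx - 10.944 i$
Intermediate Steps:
$P{\left(C,S \right)} = \frac{S}{3}$
$u{\left(j \right)} = 4 + j^{2} - 3 j$
$t{\left(R \right)} = 32 R$ ($t{\left(R \right)} = R \left(4 + \left(-4\right)^{2} - -12\right) = R \left(4 + 16 + 12\right) = R 32 = 32 R$)
$B{\left(w \right)} = -32 + \sqrt{75 + w}$ ($B{\left(w \right)} = 32 \left(-1\right) + \sqrt{w + 75} = -32 + \sqrt{75 + w}$)
$\frac{\sqrt{-25576 + P{\left(110,-91 \right)}}}{B{\left(227 \right)}} = \frac{\sqrt{-25576 + \frac{1}{3} \left(-91\right)}}{-32 + \sqrt{75 + 227}} = \frac{\sqrt{-25576 - \frac{91}{3}}}{-32 + \sqrt{302}} = \frac{\sqrt{- \frac{76819}{3}}}{-32 + \sqrt{302}} = \frac{\frac{1}{3} i \sqrt{230457}}{-32 + \sqrt{302}} = \frac{i \sqrt{230457}}{3 \left(-32 + \sqrt{302}\right)}$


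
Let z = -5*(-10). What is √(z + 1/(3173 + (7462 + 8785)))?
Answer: 3*√523801095/9710 ≈ 7.0711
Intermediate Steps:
z = 50 (z = -1*(-50) = 50)
√(z + 1/(3173 + (7462 + 8785))) = √(50 + 1/(3173 + (7462 + 8785))) = √(50 + 1/(3173 + 16247)) = √(50 + 1/19420) = √(971001/19420) = 3*√523801095/9710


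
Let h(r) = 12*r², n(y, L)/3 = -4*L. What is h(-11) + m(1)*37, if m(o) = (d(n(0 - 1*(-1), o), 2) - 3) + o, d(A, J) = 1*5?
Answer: 1563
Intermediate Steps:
n(y, L) = -12*L (n(y, L) = 3*(-4*L) = -12*L)
d(A, J) = 5
m(o) = 2 + o (m(o) = (5 - 3) + o = 2 + o)
h(-11) + m(1)*37 = 12*(-11)² + (2 + 1)*37 = 12*121 + 3*37 = 1452 + 111 = 1563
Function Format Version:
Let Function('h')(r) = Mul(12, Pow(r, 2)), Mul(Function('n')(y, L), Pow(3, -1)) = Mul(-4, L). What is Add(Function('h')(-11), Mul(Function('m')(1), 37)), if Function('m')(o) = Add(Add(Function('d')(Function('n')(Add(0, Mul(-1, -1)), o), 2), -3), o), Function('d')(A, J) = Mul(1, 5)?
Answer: 1563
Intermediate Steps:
Function('n')(y, L) = Mul(-12, L) (Function('n')(y, L) = Mul(3, Mul(-4, L)) = Mul(-12, L))
Function('d')(A, J) = 5
Function('m')(o) = Add(2, o) (Function('m')(o) = Add(Add(5, -3), o) = Add(2, o))
Add(Function('h')(-11), Mul(Function('m')(1), 37)) = Add(Mul(12, Pow(-11, 2)), Mul(Add(2, 1), 37)) = Add(Mul(12, 121), Mul(3, 37)) = Add(1452, 111) = 1563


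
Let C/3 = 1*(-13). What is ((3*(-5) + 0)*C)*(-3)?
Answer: -1755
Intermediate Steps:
C = -39 (C = 3*(1*(-13)) = 3*(-13) = -39)
((3*(-5) + 0)*C)*(-3) = ((3*(-5) + 0)*(-39))*(-3) = ((-15 + 0)*(-39))*(-3) = -15*(-39)*(-3) = 585*(-3) = -1755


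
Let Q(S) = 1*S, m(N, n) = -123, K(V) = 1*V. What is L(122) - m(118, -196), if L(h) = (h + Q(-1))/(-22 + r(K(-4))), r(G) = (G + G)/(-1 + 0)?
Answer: 1601/14 ≈ 114.36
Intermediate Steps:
K(V) = V
r(G) = -2*G (r(G) = (2*G)/(-1) = (2*G)*(-1) = -2*G)
Q(S) = S
L(h) = 1/14 - h/14 (L(h) = (h - 1)/(-22 - 2*(-4)) = (-1 + h)/(-22 + 8) = (-1 + h)/(-14) = (-1 + h)*(-1/14) = 1/14 - h/14)
L(122) - m(118, -196) = (1/14 - 1/14*122) - 1*(-123) = (1/14 - 61/7) + 123 = -121/14 + 123 = 1601/14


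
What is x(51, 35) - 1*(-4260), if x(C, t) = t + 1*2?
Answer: 4297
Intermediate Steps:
x(C, t) = 2 + t (x(C, t) = t + 2 = 2 + t)
x(51, 35) - 1*(-4260) = (2 + 35) - 1*(-4260) = 37 + 4260 = 4297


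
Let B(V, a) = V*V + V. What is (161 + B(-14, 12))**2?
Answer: 117649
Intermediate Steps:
B(V, a) = V + V**2 (B(V, a) = V**2 + V = V + V**2)
(161 + B(-14, 12))**2 = (161 - 14*(1 - 14))**2 = (161 - 14*(-13))**2 = (161 + 182)**2 = 343**2 = 117649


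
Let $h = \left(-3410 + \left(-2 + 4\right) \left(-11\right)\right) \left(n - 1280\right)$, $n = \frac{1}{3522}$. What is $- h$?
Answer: $- \frac{2578666948}{587} \approx -4.393 \cdot 10^{6}$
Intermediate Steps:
$n = \frac{1}{3522} \approx 0.00028393$
$h = \frac{2578666948}{587}$ ($h = \left(-3410 + \left(-2 + 4\right) \left(-11\right)\right) \left(\frac{1}{3522} - 1280\right) = \left(-3410 + 2 \left(-11\right)\right) \left(- \frac{4508159}{3522}\right) = \left(-3410 - 22\right) \left(- \frac{4508159}{3522}\right) = \left(-3432\right) \left(- \frac{4508159}{3522}\right) = \frac{2578666948}{587} \approx 4.393 \cdot 10^{6}$)
$- h = \left(-1\right) \frac{2578666948}{587} = - \frac{2578666948}{587}$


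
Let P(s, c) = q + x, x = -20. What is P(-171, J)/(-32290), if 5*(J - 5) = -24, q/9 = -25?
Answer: 49/6458 ≈ 0.0075875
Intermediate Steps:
q = -225 (q = 9*(-25) = -225)
J = ⅕ (J = 5 + (⅕)*(-24) = 5 - 24/5 = ⅕ ≈ 0.20000)
P(s, c) = -245 (P(s, c) = -225 - 20 = -245)
P(-171, J)/(-32290) = -245/(-32290) = -245*(-1/32290) = 49/6458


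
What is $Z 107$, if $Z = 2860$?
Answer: $306020$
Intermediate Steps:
$Z 107 = 2860 \cdot 107 = 306020$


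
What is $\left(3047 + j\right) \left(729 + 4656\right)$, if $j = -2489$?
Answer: $3004830$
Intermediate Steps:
$\left(3047 + j\right) \left(729 + 4656\right) = \left(3047 - 2489\right) \left(729 + 4656\right) = 558 \cdot 5385 = 3004830$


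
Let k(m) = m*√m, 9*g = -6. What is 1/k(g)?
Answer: 3*I*√6/4 ≈ 1.8371*I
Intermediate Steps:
g = -⅔ (g = (⅑)*(-6) = -⅔ ≈ -0.66667)
k(m) = m^(3/2)
1/k(g) = 1/((-⅔)^(3/2)) = 1/(-2*I*√6/9) = 3*I*√6/4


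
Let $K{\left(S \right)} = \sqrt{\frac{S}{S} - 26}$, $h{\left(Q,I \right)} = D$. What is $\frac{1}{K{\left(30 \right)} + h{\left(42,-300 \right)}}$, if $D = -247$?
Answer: $- \frac{247}{61034} - \frac{5 i}{61034} \approx -0.0040469 - 8.1922 \cdot 10^{-5} i$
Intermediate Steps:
$h{\left(Q,I \right)} = -247$
$K{\left(S \right)} = 5 i$ ($K{\left(S \right)} = \sqrt{1 - 26} = \sqrt{-25} = 5 i$)
$\frac{1}{K{\left(30 \right)} + h{\left(42,-300 \right)}} = \frac{1}{5 i - 247} = \frac{1}{-247 + 5 i} = \frac{-247 - 5 i}{61034}$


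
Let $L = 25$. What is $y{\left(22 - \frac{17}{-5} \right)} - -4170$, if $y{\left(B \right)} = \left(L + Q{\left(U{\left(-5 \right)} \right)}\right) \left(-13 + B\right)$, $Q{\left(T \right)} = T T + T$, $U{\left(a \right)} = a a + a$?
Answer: $9688$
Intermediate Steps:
$U{\left(a \right)} = a + a^{2}$ ($U{\left(a \right)} = a^{2} + a = a + a^{2}$)
$Q{\left(T \right)} = T + T^{2}$ ($Q{\left(T \right)} = T^{2} + T = T + T^{2}$)
$y{\left(B \right)} = -5785 + 445 B$ ($y{\left(B \right)} = \left(25 + - 5 \left(1 - 5\right) \left(1 - 5 \left(1 - 5\right)\right)\right) \left(-13 + B\right) = \left(25 + \left(-5\right) \left(-4\right) \left(1 - -20\right)\right) \left(-13 + B\right) = \left(25 + 20 \left(1 + 20\right)\right) \left(-13 + B\right) = \left(25 + 20 \cdot 21\right) \left(-13 + B\right) = \left(25 + 420\right) \left(-13 + B\right) = 445 \left(-13 + B\right) = -5785 + 445 B$)
$y{\left(22 - \frac{17}{-5} \right)} - -4170 = \left(-5785 + 445 \left(22 - \frac{17}{-5}\right)\right) - -4170 = \left(-5785 + 445 \left(22 - 17 \left(- \frac{1}{5}\right)\right)\right) + 4170 = \left(-5785 + 445 \left(22 - - \frac{17}{5}\right)\right) + 4170 = \left(-5785 + 445 \left(22 + \frac{17}{5}\right)\right) + 4170 = \left(-5785 + 445 \cdot \frac{127}{5}\right) + 4170 = \left(-5785 + 11303\right) + 4170 = 5518 + 4170 = 9688$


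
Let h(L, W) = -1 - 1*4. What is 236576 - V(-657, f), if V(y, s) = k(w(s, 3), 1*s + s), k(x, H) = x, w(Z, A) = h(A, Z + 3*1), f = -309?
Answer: 236581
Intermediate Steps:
h(L, W) = -5 (h(L, W) = -1 - 4 = -5)
w(Z, A) = -5
V(y, s) = -5
236576 - V(-657, f) = 236576 - 1*(-5) = 236576 + 5 = 236581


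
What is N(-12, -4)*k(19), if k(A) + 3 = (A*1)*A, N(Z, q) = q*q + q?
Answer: 4296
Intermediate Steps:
N(Z, q) = q + q**2 (N(Z, q) = q**2 + q = q + q**2)
k(A) = -3 + A**2 (k(A) = -3 + (A*1)*A = -3 + A*A = -3 + A**2)
N(-12, -4)*k(19) = (-4*(1 - 4))*(-3 + 19**2) = (-4*(-3))*(-3 + 361) = 12*358 = 4296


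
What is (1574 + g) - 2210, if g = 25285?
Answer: 24649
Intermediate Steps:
(1574 + g) - 2210 = (1574 + 25285) - 2210 = 26859 - 2210 = 24649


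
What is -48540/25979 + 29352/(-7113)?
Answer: -369266876/61596209 ≈ -5.9950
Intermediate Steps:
-48540/25979 + 29352/(-7113) = -48540*1/25979 + 29352*(-1/7113) = -48540/25979 - 9784/2371 = -369266876/61596209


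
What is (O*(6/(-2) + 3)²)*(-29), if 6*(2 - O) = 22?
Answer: 0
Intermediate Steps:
O = -5/3 (O = 2 - ⅙*22 = 2 - 11/3 = -5/3 ≈ -1.6667)
(O*(6/(-2) + 3)²)*(-29) = -5*(6/(-2) + 3)²/3*(-29) = -5*(6*(-½) + 3)²/3*(-29) = -5*(-3 + 3)²/3*(-29) = -5/3*0²*(-29) = -5/3*0*(-29) = 0*(-29) = 0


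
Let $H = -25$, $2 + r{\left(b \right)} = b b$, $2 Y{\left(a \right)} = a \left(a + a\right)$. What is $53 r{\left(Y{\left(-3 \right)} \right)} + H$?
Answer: $4162$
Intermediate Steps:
$Y{\left(a \right)} = a^{2}$ ($Y{\left(a \right)} = \frac{a \left(a + a\right)}{2} = \frac{a 2 a}{2} = \frac{2 a^{2}}{2} = a^{2}$)
$r{\left(b \right)} = -2 + b^{2}$ ($r{\left(b \right)} = -2 + b b = -2 + b^{2}$)
$53 r{\left(Y{\left(-3 \right)} \right)} + H = 53 \left(-2 + \left(\left(-3\right)^{2}\right)^{2}\right) - 25 = 53 \left(-2 + 9^{2}\right) - 25 = 53 \left(-2 + 81\right) - 25 = 53 \cdot 79 - 25 = 4187 - 25 = 4162$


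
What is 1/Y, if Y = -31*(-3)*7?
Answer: 1/651 ≈ 0.0015361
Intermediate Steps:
Y = 651 (Y = 93*7 = 651)
1/Y = 1/651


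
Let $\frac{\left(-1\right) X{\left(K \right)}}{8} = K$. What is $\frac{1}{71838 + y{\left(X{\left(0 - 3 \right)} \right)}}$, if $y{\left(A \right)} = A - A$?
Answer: $\frac{1}{71838} \approx 1.392 \cdot 10^{-5}$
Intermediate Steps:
$X{\left(K \right)} = - 8 K$
$y{\left(A \right)} = 0$
$\frac{1}{71838 + y{\left(X{\left(0 - 3 \right)} \right)}} = \frac{1}{71838 + 0} = \frac{1}{71838}$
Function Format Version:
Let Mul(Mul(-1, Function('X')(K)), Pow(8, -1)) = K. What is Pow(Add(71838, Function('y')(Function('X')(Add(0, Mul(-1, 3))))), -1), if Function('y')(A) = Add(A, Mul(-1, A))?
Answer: Rational(1, 71838) ≈ 1.3920e-5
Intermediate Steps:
Function('X')(K) = Mul(-8, K)
Function('y')(A) = 0
Pow(Add(71838, Function('y')(Function('X')(Add(0, Mul(-1, 3))))), -1) = Pow(Add(71838, 0), -1) = Pow(71838, -1) = Rational(1, 71838)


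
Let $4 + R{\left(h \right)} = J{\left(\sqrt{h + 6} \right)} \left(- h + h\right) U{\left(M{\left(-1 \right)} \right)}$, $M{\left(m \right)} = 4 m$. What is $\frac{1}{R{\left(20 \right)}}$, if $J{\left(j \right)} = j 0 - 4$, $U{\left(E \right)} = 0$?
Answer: $- \frac{1}{4} \approx -0.25$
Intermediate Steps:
$J{\left(j \right)} = -4$ ($J{\left(j \right)} = 0 - 4 = -4$)
$R{\left(h \right)} = -4$ ($R{\left(h \right)} = -4 + - 4 \left(- h + h\right) 0 = -4 + \left(-4\right) 0 \cdot 0 = -4 + 0 \cdot 0 = -4 + 0 = -4$)
$\frac{1}{R{\left(20 \right)}} = \frac{1}{-4} = - \frac{1}{4}$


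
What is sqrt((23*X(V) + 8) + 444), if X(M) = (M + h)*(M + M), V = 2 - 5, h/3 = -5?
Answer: 2*sqrt(734) ≈ 54.185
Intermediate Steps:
h = -15 (h = 3*(-5) = -15)
V = -3
X(M) = 2*M*(-15 + M) (X(M) = (M - 15)*(M + M) = (-15 + M)*(2*M) = 2*M*(-15 + M))
sqrt((23*X(V) + 8) + 444) = sqrt((23*(2*(-3)*(-15 - 3)) + 8) + 444) = sqrt((23*(2*(-3)*(-18)) + 8) + 444) = sqrt((23*108 + 8) + 444) = sqrt((2484 + 8) + 444) = sqrt(2492 + 444) = sqrt(2936) = 2*sqrt(734)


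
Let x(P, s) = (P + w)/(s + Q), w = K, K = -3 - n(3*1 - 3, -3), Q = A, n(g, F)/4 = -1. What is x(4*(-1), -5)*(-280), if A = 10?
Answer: 168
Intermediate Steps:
n(g, F) = -4 (n(g, F) = 4*(-1) = -4)
Q = 10
K = 1 (K = -3 - 1*(-4) = -3 + 4 = 1)
w = 1
x(P, s) = (1 + P)/(10 + s) (x(P, s) = (P + 1)/(s + 10) = (1 + P)/(10 + s))
x(4*(-1), -5)*(-280) = ((1 + 4*(-1))/(10 - 5))*(-280) = ((1 - 4)/5)*(-280) = ((⅕)*(-3))*(-280) = -⅗*(-280) = 168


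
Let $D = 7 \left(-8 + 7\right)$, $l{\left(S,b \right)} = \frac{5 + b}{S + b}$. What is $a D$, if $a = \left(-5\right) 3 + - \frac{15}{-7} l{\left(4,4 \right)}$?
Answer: $\frac{705}{8} \approx 88.125$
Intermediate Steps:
$l{\left(S,b \right)} = \frac{5 + b}{S + b}$
$a = - \frac{705}{56}$ ($a = \left(-5\right) 3 + - \frac{15}{-7} \frac{5 + 4}{4 + 4} = -15 + \left(-15\right) \left(- \frac{1}{7}\right) \frac{1}{8} \cdot 9 = -15 + \frac{15 \cdot \frac{1}{8} \cdot 9}{7} = -15 + \frac{15}{7} \cdot \frac{9}{8} = -15 + \frac{135}{56} = - \frac{705}{56} \approx -12.589$)
$D = -7$ ($D = 7 \left(-1\right) = -7$)
$a D = \left(- \frac{705}{56}\right) \left(-7\right) = \frac{705}{8}$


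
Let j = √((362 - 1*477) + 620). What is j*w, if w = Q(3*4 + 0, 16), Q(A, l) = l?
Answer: 16*√505 ≈ 359.56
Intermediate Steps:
j = √505 (j = √((362 - 477) + 620) = √(-115 + 620) = √505 ≈ 22.472)
w = 16
j*w = √505*16 = 16*√505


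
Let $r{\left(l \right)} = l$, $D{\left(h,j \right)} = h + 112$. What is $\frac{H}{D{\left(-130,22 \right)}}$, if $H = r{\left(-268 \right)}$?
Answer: $\frac{134}{9} \approx 14.889$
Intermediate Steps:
$D{\left(h,j \right)} = 112 + h$
$H = -268$
$\frac{H}{D{\left(-130,22 \right)}} = - \frac{268}{112 - 130} = - \frac{268}{-18} = \left(-268\right) \left(- \frac{1}{18}\right) = \frac{134}{9}$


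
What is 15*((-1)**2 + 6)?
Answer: 105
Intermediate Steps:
15*((-1)**2 + 6) = 15*(1 + 6) = 15*7 = 105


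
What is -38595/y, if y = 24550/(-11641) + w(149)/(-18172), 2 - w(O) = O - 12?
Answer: 233268457884/12701459 ≈ 18366.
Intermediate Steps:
w(O) = 14 - O (w(O) = 2 - (O - 12) = 2 - (-12 + O) = 2 + (12 - O) = 14 - O)
y = -63507295/30220036 (y = 24550/(-11641) + (14 - 1*149)/(-18172) = 24550*(-1/11641) + (14 - 149)*(-1/18172) = -24550/11641 - 135*(-1/18172) = -24550/11641 + 135/18172 = -63507295/30220036 ≈ -2.1015)
-38595/y = -38595/(-63507295/30220036) = -38595*(-30220036/63507295) = 233268457884/12701459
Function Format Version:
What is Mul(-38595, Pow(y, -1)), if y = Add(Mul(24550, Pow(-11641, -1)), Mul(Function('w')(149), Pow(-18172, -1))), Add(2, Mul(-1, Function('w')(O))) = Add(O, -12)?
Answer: Rational(233268457884, 12701459) ≈ 18366.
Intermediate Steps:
Function('w')(O) = Add(14, Mul(-1, O)) (Function('w')(O) = Add(2, Mul(-1, Add(O, -12))) = Add(2, Mul(-1, Add(-12, O))) = Add(2, Add(12, Mul(-1, O))) = Add(14, Mul(-1, O)))
y = Rational(-63507295, 30220036) (y = Add(Mul(24550, Pow(-11641, -1)), Mul(Add(14, Mul(-1, 149)), Pow(-18172, -1))) = Add(Mul(24550, Rational(-1, 11641)), Mul(Add(14, -149), Rational(-1, 18172))) = Add(Rational(-24550, 11641), Mul(-135, Rational(-1, 18172))) = Add(Rational(-24550, 11641), Rational(135, 18172)) = Rational(-63507295, 30220036) ≈ -2.1015)
Mul(-38595, Pow(y, -1)) = Mul(-38595, Pow(Rational(-63507295, 30220036), -1)) = Mul(-38595, Rational(-30220036, 63507295)) = Rational(233268457884, 12701459)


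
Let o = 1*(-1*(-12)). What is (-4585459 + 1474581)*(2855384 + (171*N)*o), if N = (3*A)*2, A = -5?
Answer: -8691245617472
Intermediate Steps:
o = 12 (o = 1*12 = 12)
N = -30 (N = (3*(-5))*2 = -15*2 = -30)
(-4585459 + 1474581)*(2855384 + (171*N)*o) = (-4585459 + 1474581)*(2855384 + (171*(-30))*12) = -3110878*(2855384 - 5130*12) = -3110878*(2855384 - 61560) = -3110878*2793824 = -8691245617472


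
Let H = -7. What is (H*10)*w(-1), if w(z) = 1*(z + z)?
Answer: 140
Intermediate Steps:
w(z) = 2*z (w(z) = 1*(2*z) = 2*z)
(H*10)*w(-1) = (-7*10)*(2*(-1)) = -70*(-2) = 140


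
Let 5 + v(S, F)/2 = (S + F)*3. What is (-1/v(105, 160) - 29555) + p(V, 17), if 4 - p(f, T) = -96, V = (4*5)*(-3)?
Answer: -46538901/1580 ≈ -29455.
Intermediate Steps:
v(S, F) = -10 + 6*F + 6*S (v(S, F) = -10 + 2*((S + F)*3) = -10 + 2*((F + S)*3) = -10 + 2*(3*F + 3*S) = -10 + (6*F + 6*S) = -10 + 6*F + 6*S)
V = -60 (V = 20*(-3) = -60)
p(f, T) = 100 (p(f, T) = 4 - 1*(-96) = 4 + 96 = 100)
(-1/v(105, 160) - 29555) + p(V, 17) = (-1/(-10 + 6*160 + 6*105) - 29555) + 100 = (-1/(-10 + 960 + 630) - 29555) + 100 = (-1/1580 - 29555) + 100 = -46696901/1580 + 100 = -46538901/1580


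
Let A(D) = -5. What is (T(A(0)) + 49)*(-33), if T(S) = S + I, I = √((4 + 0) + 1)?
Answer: -1452 - 33*√5 ≈ -1525.8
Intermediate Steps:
I = √5 (I = √(4 + 1) = √5 ≈ 2.2361)
T(S) = S + √5
(T(A(0)) + 49)*(-33) = ((-5 + √5) + 49)*(-33) = (44 + √5)*(-33) = -1452 - 33*√5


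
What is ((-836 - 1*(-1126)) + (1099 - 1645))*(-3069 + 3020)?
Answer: 12544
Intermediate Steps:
((-836 - 1*(-1126)) + (1099 - 1645))*(-3069 + 3020) = ((-836 + 1126) - 546)*(-49) = (290 - 546)*(-49) = -256*(-49) = 12544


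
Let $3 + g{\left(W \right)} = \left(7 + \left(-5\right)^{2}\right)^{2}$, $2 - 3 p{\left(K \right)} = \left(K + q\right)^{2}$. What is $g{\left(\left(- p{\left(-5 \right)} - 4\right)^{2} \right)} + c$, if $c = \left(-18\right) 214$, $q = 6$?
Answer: $-2831$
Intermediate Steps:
$c = -3852$
$p{\left(K \right)} = \frac{2}{3} - \frac{\left(6 + K\right)^{2}}{3}$ ($p{\left(K \right)} = \frac{2}{3} - \frac{\left(K + 6\right)^{2}}{3} = \frac{2}{3} - \frac{\left(6 + K\right)^{2}}{3}$)
$g{\left(W \right)} = 1021$ ($g{\left(W \right)} = -3 + \left(7 + \left(-5\right)^{2}\right)^{2} = -3 + \left(7 + 25\right)^{2} = -3 + 32^{2} = -3 + 1024 = 1021$)
$g{\left(\left(- p{\left(-5 \right)} - 4\right)^{2} \right)} + c = 1021 - 3852 = -2831$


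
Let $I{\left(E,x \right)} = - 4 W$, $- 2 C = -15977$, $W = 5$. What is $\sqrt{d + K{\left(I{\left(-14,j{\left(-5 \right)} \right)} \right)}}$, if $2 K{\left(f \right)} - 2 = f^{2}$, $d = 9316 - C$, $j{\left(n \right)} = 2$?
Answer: $\frac{\sqrt{6114}}{2} \approx 39.096$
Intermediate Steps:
$C = \frac{15977}{2}$ ($C = \left(- \frac{1}{2}\right) \left(-15977\right) = \frac{15977}{2} \approx 7988.5$)
$d = \frac{2655}{2}$ ($d = 9316 - \frac{15977}{2} = \frac{2655}{2} \approx 1327.5$)
$I{\left(E,x \right)} = -20$ ($I{\left(E,x \right)} = \left(-4\right) 5 = -20$)
$K{\left(f \right)} = 1 + \frac{f^{2}}{2}$
$\sqrt{d + K{\left(I{\left(-14,j{\left(-5 \right)} \right)} \right)}} = \sqrt{\frac{2655}{2} + \left(1 + \frac{\left(-20\right)^{2}}{2}\right)} = \sqrt{\frac{2655}{2} + \left(1 + \frac{1}{2} \cdot 400\right)} = \sqrt{\frac{2655}{2} + \left(1 + 200\right)} = \sqrt{\frac{2655}{2} + 201} = \sqrt{\frac{3057}{2}} = \frac{\sqrt{6114}}{2}$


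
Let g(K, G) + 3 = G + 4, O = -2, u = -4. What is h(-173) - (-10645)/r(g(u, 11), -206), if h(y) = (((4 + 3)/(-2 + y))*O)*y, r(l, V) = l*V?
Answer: -1121437/61800 ≈ -18.146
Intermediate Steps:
g(K, G) = 1 + G (g(K, G) = -3 + (G + 4) = -3 + (4 + G) = 1 + G)
r(l, V) = V*l
h(y) = -14*y/(-2 + y) (h(y) = (((4 + 3)/(-2 + y))*(-2))*y = ((7/(-2 + y))*(-2))*y = (-14/(-2 + y))*y = -14*y/(-2 + y))
h(-173) - (-10645)/r(g(u, 11), -206) = -14*(-173)/(-2 - 173) - (-10645)/((-206*(1 + 11))) = -14*(-173)/(-175) - (-10645)/((-206*12)) = -14*(-173)*(-1/175) - (-10645)/(-2472) = -346/25 - (-10645)*(-1)/2472 = -346/25 - 1*10645/2472 = -346/25 - 10645/2472 = -1121437/61800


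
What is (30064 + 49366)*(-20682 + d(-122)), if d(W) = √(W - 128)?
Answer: -1642771260 + 397150*I*√10 ≈ -1.6428e+9 + 1.2559e+6*I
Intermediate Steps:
d(W) = √(-128 + W)
(30064 + 49366)*(-20682 + d(-122)) = (30064 + 49366)*(-20682 + √(-128 - 122)) = 79430*(-20682 + √(-250)) = 79430*(-20682 + 5*I*√10) = -1642771260 + 397150*I*√10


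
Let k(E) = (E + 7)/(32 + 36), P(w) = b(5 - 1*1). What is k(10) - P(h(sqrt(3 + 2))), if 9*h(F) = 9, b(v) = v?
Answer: -15/4 ≈ -3.7500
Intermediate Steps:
h(F) = 1 (h(F) = (1/9)*9 = 1)
P(w) = 4 (P(w) = 5 - 1*1 = 5 - 1 = 4)
k(E) = 7/68 + E/68 (k(E) = (7 + E)/68 = (7 + E)*(1/68) = 7/68 + E/68)
k(10) - P(h(sqrt(3 + 2))) = (7/68 + (1/68)*10) - 1*4 = (7/68 + 5/34) - 4 = 1/4 - 4 = -15/4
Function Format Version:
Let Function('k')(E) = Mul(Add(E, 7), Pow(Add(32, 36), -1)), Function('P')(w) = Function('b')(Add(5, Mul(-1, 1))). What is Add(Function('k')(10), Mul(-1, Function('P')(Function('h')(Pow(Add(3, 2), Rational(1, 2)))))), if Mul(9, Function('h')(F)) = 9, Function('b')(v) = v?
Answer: Rational(-15, 4) ≈ -3.7500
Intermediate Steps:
Function('h')(F) = 1 (Function('h')(F) = Mul(Rational(1, 9), 9) = 1)
Function('P')(w) = 4 (Function('P')(w) = Add(5, Mul(-1, 1)) = Add(5, -1) = 4)
Function('k')(E) = Add(Rational(7, 68), Mul(Rational(1, 68), E)) (Function('k')(E) = Mul(Add(7, E), Pow(68, -1)) = Mul(Add(7, E), Rational(1, 68)) = Add(Rational(7, 68), Mul(Rational(1, 68), E)))
Add(Function('k')(10), Mul(-1, Function('P')(Function('h')(Pow(Add(3, 2), Rational(1, 2)))))) = Add(Add(Rational(7, 68), Mul(Rational(1, 68), 10)), Mul(-1, 4)) = Add(Add(Rational(7, 68), Rational(5, 34)), -4) = Add(Rational(1, 4), -4) = Rational(-15, 4)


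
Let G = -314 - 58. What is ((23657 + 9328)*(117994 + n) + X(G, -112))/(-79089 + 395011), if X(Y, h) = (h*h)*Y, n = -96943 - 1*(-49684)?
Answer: 2328527607/315922 ≈ 7370.6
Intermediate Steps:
G = -372
n = -47259 (n = -96943 + 49684 = -47259)
X(Y, h) = Y*h² (X(Y, h) = h²*Y = Y*h²)
((23657 + 9328)*(117994 + n) + X(G, -112))/(-79089 + 395011) = ((23657 + 9328)*(117994 - 47259) - 372*(-112)²)/(-79089 + 395011) = (32985*70735 - 372*12544)/315922 = (2333193975 - 4666368)*(1/315922) = 2328527607*(1/315922) = 2328527607/315922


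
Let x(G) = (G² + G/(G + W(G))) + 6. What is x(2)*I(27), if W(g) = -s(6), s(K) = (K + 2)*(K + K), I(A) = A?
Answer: 12663/47 ≈ 269.43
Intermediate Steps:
s(K) = 2*K*(2 + K) (s(K) = (2 + K)*(2*K) = 2*K*(2 + K))
W(g) = -96 (W(g) = -2*6*(2 + 6) = -2*6*8 = -1*96 = -96)
x(G) = 6 + G² + G/(-96 + G) (x(G) = (G² + G/(G - 96)) + 6 = (G² + G/(-96 + G)) + 6 = 6 + G² + G/(-96 + G))
x(2)*I(27) = ((-576 + 2³ - 96*2² + 7*2)/(-96 + 2))*27 = ((-576 + 8 - 96*4 + 14)/(-94))*27 = -(-576 + 8 - 384 + 14)/94*27 = -1/94*(-938)*27 = (469/47)*27 = 12663/47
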